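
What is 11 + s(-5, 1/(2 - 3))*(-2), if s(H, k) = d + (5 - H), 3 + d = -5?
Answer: 7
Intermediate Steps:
d = -8 (d = -3 - 5 = -8)
s(H, k) = -3 - H (s(H, k) = -8 + (5 - H) = -3 - H)
11 + s(-5, 1/(2 - 3))*(-2) = 11 + (-3 - 1*(-5))*(-2) = 11 + (-3 + 5)*(-2) = 11 + 2*(-2) = 11 - 4 = 7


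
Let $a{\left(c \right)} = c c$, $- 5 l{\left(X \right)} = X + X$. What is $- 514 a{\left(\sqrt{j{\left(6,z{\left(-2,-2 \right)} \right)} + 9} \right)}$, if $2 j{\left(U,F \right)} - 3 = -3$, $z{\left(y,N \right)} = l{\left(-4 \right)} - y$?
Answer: $-4626$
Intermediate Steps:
$l{\left(X \right)} = - \frac{2 X}{5}$ ($l{\left(X \right)} = - \frac{X + X}{5} = - \frac{2 X}{5}$)
$z{\left(y,N \right)} = \frac{8}{5} - y$ ($z{\left(y,N \right)} = \left(- \frac{2}{5}\right) \left(-4\right) - y = \frac{8}{5} - y$)
$j{\left(U,F \right)} = 0$ ($j{\left(U,F \right)} = \frac{3}{2} + \frac{1}{2} \left(-3\right) = \frac{3}{2} - \frac{3}{2} = 0$)
$a{\left(c \right)} = c^{2}$
$- 514 a{\left(\sqrt{j{\left(6,z{\left(-2,-2 \right)} \right)} + 9} \right)} = - 514 \left(\sqrt{0 + 9}\right)^{2} = - 514 \left(\sqrt{9}\right)^{2} = - 514 \cdot 3^{2} = \left(-514\right) 9 = -4626$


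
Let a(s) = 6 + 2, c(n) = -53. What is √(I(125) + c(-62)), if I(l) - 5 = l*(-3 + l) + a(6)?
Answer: 39*√10 ≈ 123.33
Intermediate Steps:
a(s) = 8
I(l) = 13 + l*(-3 + l) (I(l) = 5 + (l*(-3 + l) + 8) = 5 + (8 + l*(-3 + l)) = 13 + l*(-3 + l))
√(I(125) + c(-62)) = √((13 + 125² - 3*125) - 53) = √((13 + 15625 - 375) - 53) = √(15263 - 53) = √15210 = 39*√10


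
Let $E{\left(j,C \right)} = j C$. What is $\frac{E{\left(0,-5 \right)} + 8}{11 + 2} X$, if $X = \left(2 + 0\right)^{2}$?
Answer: $\frac{32}{13} \approx 2.4615$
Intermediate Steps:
$E{\left(j,C \right)} = C j$
$X = 4$ ($X = 2^{2} = 4$)
$\frac{E{\left(0,-5 \right)} + 8}{11 + 2} X = \frac{\left(-5\right) 0 + 8}{11 + 2} \cdot 4 = \frac{0 + 8}{13} \cdot 4 = 8 \cdot \frac{1}{13} \cdot 4 = \frac{8}{13} \cdot 4 = \frac{32}{13}$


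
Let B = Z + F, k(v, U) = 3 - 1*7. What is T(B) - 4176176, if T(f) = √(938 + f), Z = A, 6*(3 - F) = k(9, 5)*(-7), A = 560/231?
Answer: -4176176 + √1022307/33 ≈ -4.1761e+6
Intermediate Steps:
k(v, U) = -4 (k(v, U) = 3 - 7 = -4)
A = 80/33 (A = 560*(1/231) = 80/33 ≈ 2.4242)
F = -5/3 (F = 3 - (-2)*(-7)/3 = 3 - ⅙*28 = 3 - 14/3 = -5/3 ≈ -1.6667)
Z = 80/33 ≈ 2.4242
B = 25/33 (B = 80/33 - 5/3 = 25/33 ≈ 0.75758)
T(B) - 4176176 = √(938 + 25/33) - 4176176 = √(30979/33) - 4176176 = √1022307/33 - 4176176 = -4176176 + √1022307/33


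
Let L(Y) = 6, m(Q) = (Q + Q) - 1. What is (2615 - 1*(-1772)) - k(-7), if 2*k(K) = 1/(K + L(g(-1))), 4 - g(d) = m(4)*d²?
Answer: 8775/2 ≈ 4387.5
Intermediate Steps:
m(Q) = -1 + 2*Q (m(Q) = 2*Q - 1 = -1 + 2*Q)
g(d) = 4 - 7*d² (g(d) = 4 - (-1 + 2*4)*d² = 4 - (-1 + 8)*d² = 4 - 7*d²)
k(K) = 1/(2*(6 + K)) (k(K) = 1/(2*(K + 6)) = 1/(2*(6 + K)))
(2615 - 1*(-1772)) - k(-7) = (2615 - 1*(-1772)) - 1/(2*(6 - 7)) = (2615 + 1772) - 1/(2*(-1)) = 4387 - (-1)/2 = 4387 - 1*(-½) = 4387 + ½ = 8775/2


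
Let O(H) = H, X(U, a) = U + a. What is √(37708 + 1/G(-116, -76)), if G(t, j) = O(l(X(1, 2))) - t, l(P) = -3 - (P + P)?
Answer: √431718999/107 ≈ 194.19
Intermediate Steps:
l(P) = -3 - 2*P
G(t, j) = -9 - t (G(t, j) = (-3 - 2*(1 + 2)) - t = (-3 - 2*3) - t = (-3 - 6) - t = -9 - t)
√(37708 + 1/G(-116, -76)) = √(37708 + 1/(-9 - 1*(-116))) = √(37708 + 1/(-9 + 116)) = √(37708 + 1/107) = √(4034757/107) = √431718999/107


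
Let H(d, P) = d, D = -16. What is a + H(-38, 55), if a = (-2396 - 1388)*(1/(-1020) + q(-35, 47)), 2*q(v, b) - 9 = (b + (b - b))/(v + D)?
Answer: -1302088/85 ≈ -15319.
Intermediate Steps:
q(v, b) = 9/2 + b/(2*(-16 + v)) (q(v, b) = 9/2 + ((b + (b - b))/(v - 16))/2 = 9/2 + ((b + 0)/(-16 + v))/2 = 9/2 + (b/(-16 + v))/2 = 9/2 + b/(2*(-16 + v)))
a = -1298858/85 (a = (-2396 - 1388)*(1/(-1020) + (-144 + 47 + 9*(-35))/(2*(-16 - 35))) = -3784*(-1/1020 + (½)*(-144 + 47 - 315)/(-51)) = -3784*(-1/1020 + (½)*(-1/51)*(-412)) = -3784*(-1/1020 + 206/51) = -3784*1373/340 = -1298858/85 ≈ -15281.)
a + H(-38, 55) = -1298858/85 - 38 = -1302088/85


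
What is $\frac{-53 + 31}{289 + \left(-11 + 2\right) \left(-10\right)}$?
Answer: $- \frac{22}{379} \approx -0.058047$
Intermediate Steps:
$\frac{-53 + 31}{289 + \left(-11 + 2\right) \left(-10\right)} = - \frac{22}{289 - -90} = - \frac{22}{289 + 90} = - \frac{22}{379}$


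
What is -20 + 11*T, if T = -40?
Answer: -460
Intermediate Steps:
-20 + 11*T = -20 + 11*(-40) = -20 - 440 = -460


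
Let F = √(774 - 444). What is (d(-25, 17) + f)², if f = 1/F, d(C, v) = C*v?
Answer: (140250 - √330)²/108900 ≈ 1.8058e+5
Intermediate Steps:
F = √330 ≈ 18.166
f = √330/330 (f = 1/(√330) = √330/330 ≈ 0.055048)
(d(-25, 17) + f)² = (-25*17 + √330/330)² = (-425 + √330/330)²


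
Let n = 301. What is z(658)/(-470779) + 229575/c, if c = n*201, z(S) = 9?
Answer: 36026181472/9494200093 ≈ 3.7945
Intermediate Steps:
c = 60501 (c = 301*201 = 60501)
z(658)/(-470779) + 229575/c = 9/(-470779) + 229575/60501 = 9*(-1/470779) + 229575*(1/60501) = -9/470779 + 76525/20167 = 36026181472/9494200093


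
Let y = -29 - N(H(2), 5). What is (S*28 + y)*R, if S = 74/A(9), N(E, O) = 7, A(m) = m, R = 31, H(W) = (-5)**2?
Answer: 54188/9 ≈ 6020.9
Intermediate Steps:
H(W) = 25
y = -36 (y = -29 - 1*7 = -29 - 7 = -36)
S = 74/9 ≈ 8.2222
(S*28 + y)*R = ((74/9)*28 - 36)*31 = (2072/9 - 36)*31 = (1748/9)*31 = 54188/9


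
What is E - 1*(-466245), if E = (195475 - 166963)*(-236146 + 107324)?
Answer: -3672506619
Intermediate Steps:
E = -3672972864 (E = 28512*(-128822) = -3672972864)
E - 1*(-466245) = -3672972864 - 1*(-466245) = -3672972864 + 466245 = -3672506619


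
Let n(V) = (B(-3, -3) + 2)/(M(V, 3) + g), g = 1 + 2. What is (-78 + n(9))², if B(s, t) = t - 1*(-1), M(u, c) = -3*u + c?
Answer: 6084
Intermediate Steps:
g = 3
M(u, c) = c - 3*u
B(s, t) = 1 + t (B(s, t) = t + 1 = 1 + t)
n(V) = 0 (n(V) = ((1 - 3) + 2)/((3 - 3*V) + 3) = (-2 + 2)/(6 - 3*V) = 0/(6 - 3*V) = 0)
(-78 + n(9))² = (-78 + 0)² = (-78)² = 6084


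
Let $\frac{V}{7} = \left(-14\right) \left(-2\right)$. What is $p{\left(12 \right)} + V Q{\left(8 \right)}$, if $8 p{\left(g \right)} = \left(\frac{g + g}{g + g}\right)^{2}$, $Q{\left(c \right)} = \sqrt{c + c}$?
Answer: $\frac{6273}{8} \approx 784.13$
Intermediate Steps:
$Q{\left(c \right)} = \sqrt{2} \sqrt{c}$ ($Q{\left(c \right)} = \sqrt{2 c} = \sqrt{2} \sqrt{c}$)
$V = 196$ ($V = 7 \left(\left(-14\right) \left(-2\right)\right) = 7 \cdot 28 = 196$)
$p{\left(g \right)} = \frac{1}{8}$ ($p{\left(g \right)} = \frac{\left(\frac{g + g}{g + g}\right)^{2}}{8} = \frac{\left(\frac{2 g}{2 g}\right)^{2}}{8} = \frac{\left(2 g \frac{1}{2 g}\right)^{2}}{8} = \frac{1^{2}}{8} = \frac{1}{8} \cdot 1 = \frac{1}{8}$)
$p{\left(12 \right)} + V Q{\left(8 \right)} = \frac{1}{8} + 196 \sqrt{2} \sqrt{8} = \frac{1}{8} + 196 \sqrt{2} \cdot 2 \sqrt{2} = \frac{1}{8} + 196 \cdot 4 = \frac{1}{8} + 784 = \frac{6273}{8}$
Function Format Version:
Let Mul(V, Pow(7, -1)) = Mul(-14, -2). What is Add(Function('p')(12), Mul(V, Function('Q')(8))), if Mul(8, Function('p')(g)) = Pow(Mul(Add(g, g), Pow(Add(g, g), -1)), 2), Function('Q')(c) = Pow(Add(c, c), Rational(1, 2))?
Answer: Rational(6273, 8) ≈ 784.13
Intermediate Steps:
Function('Q')(c) = Mul(Pow(2, Rational(1, 2)), Pow(c, Rational(1, 2))) (Function('Q')(c) = Pow(Mul(2, c), Rational(1, 2)) = Mul(Pow(2, Rational(1, 2)), Pow(c, Rational(1, 2))))
V = 196 (V = Mul(7, Mul(-14, -2)) = Mul(7, 28) = 196)
Function('p')(g) = Rational(1, 8) (Function('p')(g) = Mul(Rational(1, 8), Pow(Mul(Add(g, g), Pow(Add(g, g), -1)), 2)) = Mul(Rational(1, 8), Pow(Mul(Mul(2, g), Pow(Mul(2, g), -1)), 2)) = Mul(Rational(1, 8), Pow(Mul(Mul(2, g), Mul(Rational(1, 2), Pow(g, -1))), 2)) = Mul(Rational(1, 8), Pow(1, 2)) = Mul(Rational(1, 8), 1) = Rational(1, 8))
Add(Function('p')(12), Mul(V, Function('Q')(8))) = Add(Rational(1, 8), Mul(196, Mul(Pow(2, Rational(1, 2)), Pow(8, Rational(1, 2))))) = Add(Rational(1, 8), Mul(196, Mul(Pow(2, Rational(1, 2)), Mul(2, Pow(2, Rational(1, 2)))))) = Add(Rational(1, 8), Mul(196, 4)) = Add(Rational(1, 8), 784) = Rational(6273, 8)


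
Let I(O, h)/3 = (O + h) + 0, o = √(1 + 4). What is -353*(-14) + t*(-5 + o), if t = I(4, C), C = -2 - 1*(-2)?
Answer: 4882 + 12*√5 ≈ 4908.8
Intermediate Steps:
C = 0 (C = -2 + 2 = 0)
o = √5 ≈ 2.2361
I(O, h) = 3*O + 3*h (I(O, h) = 3*((O + h) + 0) = 3*(O + h) = 3*O + 3*h)
t = 12 (t = 3*4 + 3*0 = 12 + 0 = 12)
-353*(-14) + t*(-5 + o) = -353*(-14) + 12*(-5 + √5) = 4942 + (-60 + 12*√5) = 4882 + 12*√5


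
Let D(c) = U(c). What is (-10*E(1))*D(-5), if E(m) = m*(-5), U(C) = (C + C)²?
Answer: 5000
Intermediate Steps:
U(C) = 4*C² (U(C) = (2*C)² = 4*C²)
D(c) = 4*c²
E(m) = -5*m
(-10*E(1))*D(-5) = (-(-50))*(4*(-5)²) = (-10*(-5))*(4*25) = 50*100 = 5000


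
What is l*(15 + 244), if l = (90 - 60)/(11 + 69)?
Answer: 777/8 ≈ 97.125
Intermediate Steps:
l = 3/8 (l = 30/80 = 30*(1/80) = 3/8 ≈ 0.37500)
l*(15 + 244) = 3*(15 + 244)/8 = (3/8)*259 = 777/8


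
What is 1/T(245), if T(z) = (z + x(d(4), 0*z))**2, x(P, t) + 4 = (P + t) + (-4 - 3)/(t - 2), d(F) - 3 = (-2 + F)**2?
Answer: 4/253009 ≈ 1.5810e-5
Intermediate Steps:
d(F) = 3 + (-2 + F)**2
x(P, t) = -4 + P + t - 7/(-2 + t) (x(P, t) = -4 + ((P + t) + (-4 - 3)/(t - 2)) = -4 + ((P + t) - 7/(-2 + t)) = -4 + (P + t - 7/(-2 + t)) = -4 + P + t - 7/(-2 + t))
T(z) = (13/2 + z)**2 (T(z) = (z + (1 + (0*z)**2 - 0*z - 2*(3 + (-2 + 4)**2) + (3 + (-2 + 4)**2)*(0*z))/(-2 + 0*z))**2 = (z + (1 + 0**2 - 6*0 - 2*(3 + 2**2) + (3 + 2**2)*0)/(-2 + 0))**2 = (z + (1 + 0 + 0 - 2*(3 + 4) + (3 + 4)*0)/(-2))**2 = (z - (1 + 0 + 0 - 2*7 + 7*0)/2)**2 = (z - (1 + 0 + 0 - 14 + 0)/2)**2 = (z - 1/2*(-13))**2 = (z + 13/2)**2 = (13/2 + z)**2)
1/T(245) = 1/((13 + 2*245)**2/4) = 1/((13 + 490)**2/4) = 1/((1/4)*503**2) = 1/((1/4)*253009) = 1/(253009/4) = 4/253009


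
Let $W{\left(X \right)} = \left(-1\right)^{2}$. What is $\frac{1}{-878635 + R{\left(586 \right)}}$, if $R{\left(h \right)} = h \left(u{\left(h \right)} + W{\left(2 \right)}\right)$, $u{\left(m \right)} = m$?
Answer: $- \frac{1}{534653} \approx -1.8704 \cdot 10^{-6}$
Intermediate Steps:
$W{\left(X \right)} = 1$
$R{\left(h \right)} = h \left(1 + h\right)$ ($R{\left(h \right)} = h \left(h + 1\right) = h \left(1 + h\right)$)
$\frac{1}{-878635 + R{\left(586 \right)}} = \frac{1}{-878635 + 586 \left(1 + 586\right)} = \frac{1}{-878635 + 586 \cdot 587} = \frac{1}{-878635 + 343982} = \frac{1}{-534653} = - \frac{1}{534653}$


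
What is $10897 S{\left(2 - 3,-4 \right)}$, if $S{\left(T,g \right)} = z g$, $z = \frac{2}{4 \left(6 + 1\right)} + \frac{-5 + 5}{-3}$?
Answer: $- \frac{21794}{7} \approx -3113.4$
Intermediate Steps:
$z = \frac{1}{14}$ ($z = \frac{2}{4 \cdot 7} + 0 \left(- \frac{1}{3}\right) = \frac{2}{28} + 0 = 2 \cdot \frac{1}{28} + 0 = \frac{1}{14} + 0 = \frac{1}{14} \approx 0.071429$)
$S{\left(T,g \right)} = \frac{g}{14}$
$10897 S{\left(2 - 3,-4 \right)} = 10897 \cdot \frac{1}{14} \left(-4\right) = 10897 \left(- \frac{2}{7}\right) = - \frac{21794}{7}$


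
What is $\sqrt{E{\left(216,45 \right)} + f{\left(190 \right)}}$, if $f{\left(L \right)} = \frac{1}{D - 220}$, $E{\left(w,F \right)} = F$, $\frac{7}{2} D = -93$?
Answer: $\frac{\sqrt{134046338}}{1726} \approx 6.7079$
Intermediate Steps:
$D = - \frac{186}{7}$ ($D = \frac{2}{7} \left(-93\right) = - \frac{186}{7} \approx -26.571$)
$f{\left(L \right)} = - \frac{7}{1726}$ ($f{\left(L \right)} = \frac{1}{- \frac{186}{7} - 220} = \frac{1}{- \frac{1726}{7}} = - \frac{7}{1726}$)
$\sqrt{E{\left(216,45 \right)} + f{\left(190 \right)}} = \sqrt{45 - \frac{7}{1726}} = \sqrt{\frac{77663}{1726}} = \frac{\sqrt{134046338}}{1726}$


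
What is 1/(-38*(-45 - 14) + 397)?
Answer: 1/2639 ≈ 0.00037893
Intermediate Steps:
1/(-38*(-45 - 14) + 397) = 1/(-38*(-59) + 397) = 1/(2242 + 397) = 1/2639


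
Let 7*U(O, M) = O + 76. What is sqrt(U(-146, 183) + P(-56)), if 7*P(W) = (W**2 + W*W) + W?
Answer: sqrt(878) ≈ 29.631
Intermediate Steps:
P(W) = W/7 + 2*W**2/7 (P(W) = ((W**2 + W*W) + W)/7 = ((W**2 + W**2) + W)/7 = (2*W**2 + W)/7 = (W + 2*W**2)/7 = W/7 + 2*W**2/7)
U(O, M) = 76/7 + O/7 (U(O, M) = (O + 76)/7 = (76 + O)/7 = 76/7 + O/7)
sqrt(U(-146, 183) + P(-56)) = sqrt((76/7 + (1/7)*(-146)) + (1/7)*(-56)*(1 + 2*(-56))) = sqrt((76/7 - 146/7) + (1/7)*(-56)*(1 - 112)) = sqrt(-10 + (1/7)*(-56)*(-111)) = sqrt(-10 + 888) = sqrt(878)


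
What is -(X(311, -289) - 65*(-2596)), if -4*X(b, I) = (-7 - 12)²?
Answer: -674599/4 ≈ -1.6865e+5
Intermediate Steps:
X(b, I) = -361/4 (X(b, I) = -(-7 - 12)²/4 = -¼*(-19)² = -¼*361 = -361/4)
-(X(311, -289) - 65*(-2596)) = -(-361/4 - 65*(-2596)) = -(-361/4 - 1*(-168740)) = -(-361/4 + 168740) = -1*674599/4 = -674599/4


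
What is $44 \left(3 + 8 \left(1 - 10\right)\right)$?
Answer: $-3036$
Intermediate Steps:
$44 \left(3 + 8 \left(1 - 10\right)\right) = 44 \left(3 + 8 \left(-9\right)\right) = 44 \left(3 - 72\right) = 44 \left(-69\right) = -3036$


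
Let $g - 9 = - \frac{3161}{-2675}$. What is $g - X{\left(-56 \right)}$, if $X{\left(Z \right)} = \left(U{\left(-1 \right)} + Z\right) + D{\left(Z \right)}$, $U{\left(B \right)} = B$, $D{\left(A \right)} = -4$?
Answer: $\frac{190411}{2675} \approx 71.182$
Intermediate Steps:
$g = \frac{27236}{2675}$ ($g = 9 - \frac{3161}{-2675} = 9 - - \frac{3161}{2675} = 9 + \frac{3161}{2675} = \frac{27236}{2675} \approx 10.182$)
$X{\left(Z \right)} = -5 + Z$ ($X{\left(Z \right)} = \left(-1 + Z\right) - 4 = -5 + Z$)
$g - X{\left(-56 \right)} = \frac{27236}{2675} - \left(-5 - 56\right) = \frac{27236}{2675} - -61 = \frac{27236}{2675} + 61 = \frac{190411}{2675}$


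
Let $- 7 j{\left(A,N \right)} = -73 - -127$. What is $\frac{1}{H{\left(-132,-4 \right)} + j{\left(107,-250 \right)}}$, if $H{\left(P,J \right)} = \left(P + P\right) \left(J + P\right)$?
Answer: $\frac{7}{251274} \approx 2.7858 \cdot 10^{-5}$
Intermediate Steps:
$j{\left(A,N \right)} = - \frac{54}{7}$ ($j{\left(A,N \right)} = - \frac{-73 - -127}{7} = - \frac{-73 + 127}{7} = \left(- \frac{1}{7}\right) 54 = - \frac{54}{7}$)
$H{\left(P,J \right)} = 2 P \left(J + P\right)$
$\frac{1}{H{\left(-132,-4 \right)} + j{\left(107,-250 \right)}} = \frac{1}{2 \left(-132\right) \left(-4 - 132\right) - \frac{54}{7}} = \frac{1}{2 \left(-132\right) \left(-136\right) - \frac{54}{7}} = \frac{1}{35904 - \frac{54}{7}} = \frac{1}{\frac{251274}{7}} = \frac{7}{251274}$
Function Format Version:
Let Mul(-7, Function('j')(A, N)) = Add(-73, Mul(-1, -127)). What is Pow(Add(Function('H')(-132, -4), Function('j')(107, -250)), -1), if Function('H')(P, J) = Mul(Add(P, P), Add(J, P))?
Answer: Rational(7, 251274) ≈ 2.7858e-5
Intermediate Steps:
Function('j')(A, N) = Rational(-54, 7) (Function('j')(A, N) = Mul(Rational(-1, 7), Add(-73, Mul(-1, -127))) = Mul(Rational(-1, 7), Add(-73, 127)) = Mul(Rational(-1, 7), 54) = Rational(-54, 7))
Function('H')(P, J) = Mul(2, P, Add(J, P)) (Function('H')(P, J) = Mul(Mul(2, P), Add(J, P)) = Mul(2, P, Add(J, P)))
Pow(Add(Function('H')(-132, -4), Function('j')(107, -250)), -1) = Pow(Add(Mul(2, -132, Add(-4, -132)), Rational(-54, 7)), -1) = Pow(Add(Mul(2, -132, -136), Rational(-54, 7)), -1) = Pow(Add(35904, Rational(-54, 7)), -1) = Pow(Rational(251274, 7), -1) = Rational(7, 251274)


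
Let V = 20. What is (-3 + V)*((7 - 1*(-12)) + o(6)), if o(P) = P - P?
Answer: 323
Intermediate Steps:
o(P) = 0
(-3 + V)*((7 - 1*(-12)) + o(6)) = (-3 + 20)*((7 - 1*(-12)) + 0) = 17*((7 + 12) + 0) = 17*(19 + 0) = 17*19 = 323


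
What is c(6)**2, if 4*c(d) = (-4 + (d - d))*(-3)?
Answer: 9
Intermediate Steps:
c(d) = 3 (c(d) = ((-4 + (d - d))*(-3))/4 = ((-4 + 0)*(-3))/4 = (-4*(-3))/4 = (1/4)*12 = 3)
c(6)**2 = 3**2 = 9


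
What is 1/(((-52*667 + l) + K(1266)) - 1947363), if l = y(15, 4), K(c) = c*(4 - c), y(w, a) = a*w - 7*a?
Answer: -1/3579707 ≈ -2.7935e-7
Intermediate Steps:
y(w, a) = -7*a + a*w
l = 32 (l = 4*(-7 + 15) = 4*8 = 32)
1/(((-52*667 + l) + K(1266)) - 1947363) = 1/(((-52*667 + 32) + 1266*(4 - 1*1266)) - 1947363) = 1/(((-34684 + 32) + 1266*(4 - 1266)) - 1947363) = 1/((-34652 + 1266*(-1262)) - 1947363) = 1/((-34652 - 1597692) - 1947363) = 1/(-1632344 - 1947363) = 1/(-3579707) = -1/3579707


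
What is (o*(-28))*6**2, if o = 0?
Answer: 0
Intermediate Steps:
(o*(-28))*6**2 = (0*(-28))*6**2 = 0*36 = 0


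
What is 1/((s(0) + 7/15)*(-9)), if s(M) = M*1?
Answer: -5/21 ≈ -0.23810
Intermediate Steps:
s(M) = M
1/((s(0) + 7/15)*(-9)) = 1/((0 + 7/15)*(-9)) = 1/((7/15)*(-9)) = 1/(-21/5) = -5/21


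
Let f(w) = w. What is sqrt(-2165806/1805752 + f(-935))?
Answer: 3*I*sqrt(21199326912933)/451438 ≈ 30.597*I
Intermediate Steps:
sqrt(-2165806/1805752 + f(-935)) = sqrt(-2165806/1805752 - 935) = sqrt(-2165806*1/1805752 - 935) = sqrt(-1082903/902876 - 935) = sqrt(-845271963/902876) = 3*I*sqrt(21199326912933)/451438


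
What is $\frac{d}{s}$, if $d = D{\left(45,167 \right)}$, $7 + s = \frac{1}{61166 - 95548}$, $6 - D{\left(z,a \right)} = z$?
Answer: $\frac{446966}{80225} \approx 5.5714$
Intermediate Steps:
$D{\left(z,a \right)} = 6 - z$
$s = - \frac{240675}{34382}$ ($s = -7 + \frac{1}{61166 - 95548} = -7 + \frac{1}{-34382} = -7 - \frac{1}{34382} = - \frac{240675}{34382} \approx -7.0$)
$d = -39$ ($d = 6 - 45 = -39$)
$\frac{d}{s} = - \frac{39}{- \frac{240675}{34382}} = \left(-39\right) \left(- \frac{34382}{240675}\right) = \frac{446966}{80225}$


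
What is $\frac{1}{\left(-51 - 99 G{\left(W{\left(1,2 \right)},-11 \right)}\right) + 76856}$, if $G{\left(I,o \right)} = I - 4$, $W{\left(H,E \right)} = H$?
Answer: $\frac{1}{77102} \approx 1.297 \cdot 10^{-5}$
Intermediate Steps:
$G{\left(I,o \right)} = -4 + I$
$\frac{1}{\left(-51 - 99 G{\left(W{\left(1,2 \right)},-11 \right)}\right) + 76856} = \frac{1}{\left(-51 - 99 \left(-4 + 1\right)\right) + 76856} = \frac{1}{\left(-51 - -297\right) + 76856} = \frac{1}{\left(-51 + 297\right) + 76856} = \frac{1}{246 + 76856} = \frac{1}{77102}$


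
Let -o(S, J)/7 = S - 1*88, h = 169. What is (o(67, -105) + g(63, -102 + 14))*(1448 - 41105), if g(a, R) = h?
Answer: -12531612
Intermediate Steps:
g(a, R) = 169
o(S, J) = 616 - 7*S (o(S, J) = -7*(S - 1*88) = -7*(S - 88) = -7*(-88 + S) = 616 - 7*S)
(o(67, -105) + g(63, -102 + 14))*(1448 - 41105) = ((616 - 7*67) + 169)*(1448 - 41105) = ((616 - 469) + 169)*(-39657) = (147 + 169)*(-39657) = 316*(-39657) = -12531612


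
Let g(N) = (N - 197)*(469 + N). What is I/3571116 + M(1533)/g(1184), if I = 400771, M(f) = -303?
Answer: 24177046179/215789445788 ≈ 0.11204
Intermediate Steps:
g(N) = (-197 + N)*(469 + N)
I/3571116 + M(1533)/g(1184) = 400771/3571116 - 303/(-92393 + 1184² + 272*1184) = 400771*(1/3571116) - 303/(-92393 + 1401856 + 322048) = 400771/3571116 - 303/1631511 = 400771/3571116 - 303*1/1631511 = 400771/3571116 - 101/543837 = 24177046179/215789445788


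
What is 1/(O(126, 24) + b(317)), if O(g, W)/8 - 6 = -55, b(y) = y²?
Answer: 1/100097 ≈ 9.9903e-6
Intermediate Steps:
O(g, W) = -392 (O(g, W) = 48 + 8*(-55) = 48 - 440 = -392)
1/(O(126, 24) + b(317)) = 1/(-392 + 317²) = 1/(-392 + 100489) = 1/100097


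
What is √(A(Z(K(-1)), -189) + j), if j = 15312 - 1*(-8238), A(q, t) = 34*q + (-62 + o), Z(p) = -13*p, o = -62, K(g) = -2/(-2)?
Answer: 26*√34 ≈ 151.60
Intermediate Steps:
K(g) = 1 (K(g) = -2*(-½) = 1)
A(q, t) = -124 + 34*q (A(q, t) = 34*q + (-62 - 62) = 34*q - 124 = -124 + 34*q)
j = 23550 (j = 15312 + 8238 = 23550)
√(A(Z(K(-1)), -189) + j) = √((-124 + 34*(-13*1)) + 23550) = √((-124 + 34*(-13)) + 23550) = √((-124 - 442) + 23550) = √(-566 + 23550) = √22984 = 26*√34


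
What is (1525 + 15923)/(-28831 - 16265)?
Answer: -727/1879 ≈ -0.38691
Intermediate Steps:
(1525 + 15923)/(-28831 - 16265) = 17448/(-45096) = 17448*(-1/45096) = -727/1879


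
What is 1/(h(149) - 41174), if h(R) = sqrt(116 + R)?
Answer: -41174/1695298011 - sqrt(265)/1695298011 ≈ -2.4297e-5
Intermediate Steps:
1/(h(149) - 41174) = 1/(sqrt(116 + 149) - 41174) = 1/(sqrt(265) - 41174) = 1/(-41174 + sqrt(265))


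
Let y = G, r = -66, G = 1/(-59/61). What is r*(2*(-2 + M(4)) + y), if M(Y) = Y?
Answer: -11550/59 ≈ -195.76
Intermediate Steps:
G = -61/59 (G = 1/(-59*1/61) = 1/(-59/61) = -61/59 ≈ -1.0339)
y = -61/59 ≈ -1.0339
r*(2*(-2 + M(4)) + y) = -66*(2*(-2 + 4) - 61/59) = -66*(2*2 - 61/59) = -66*(4 - 61/59) = -66*175/59 = -11550/59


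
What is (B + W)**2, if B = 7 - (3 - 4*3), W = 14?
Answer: 900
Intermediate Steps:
B = 16 (B = 7 - (3 - 12) = 7 - 1*(-9) = 7 + 9 = 16)
(B + W)**2 = (16 + 14)**2 = 30**2 = 900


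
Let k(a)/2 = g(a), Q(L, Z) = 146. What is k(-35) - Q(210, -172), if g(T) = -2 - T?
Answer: -80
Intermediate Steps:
k(a) = -4 - 2*a (k(a) = 2*(-2 - a) = -4 - 2*a)
k(-35) - Q(210, -172) = (-4 - 2*(-35)) - 1*146 = (-4 + 70) - 146 = 66 - 146 = -80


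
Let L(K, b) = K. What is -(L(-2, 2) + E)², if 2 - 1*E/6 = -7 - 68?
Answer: -211600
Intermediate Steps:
E = 462 (E = 12 - 6*(-7 - 68) = 12 - 6*(-75) = 12 + 450 = 462)
-(L(-2, 2) + E)² = -(-2 + 462)² = -1*460² = -1*211600 = -211600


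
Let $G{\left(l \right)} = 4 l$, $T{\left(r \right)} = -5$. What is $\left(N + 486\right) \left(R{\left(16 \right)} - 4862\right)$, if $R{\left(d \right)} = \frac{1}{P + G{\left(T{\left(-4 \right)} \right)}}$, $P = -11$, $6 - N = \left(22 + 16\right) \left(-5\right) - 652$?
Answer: $- \frac{201064482}{31} \approx -6.486 \cdot 10^{6}$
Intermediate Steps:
$N = 848$ ($N = 6 - \left(\left(22 + 16\right) \left(-5\right) - 652\right) = 6 - \left(38 \left(-5\right) - 652\right) = 6 - \left(-190 - 652\right) = 6 - -842 = 6 + 842 = 848$)
$R{\left(d \right)} = - \frac{1}{31}$ ($R{\left(d \right)} = \frac{1}{-11 + 4 \left(-5\right)} = \frac{1}{-11 - 20} = \frac{1}{-31} = - \frac{1}{31}$)
$\left(N + 486\right) \left(R{\left(16 \right)} - 4862\right) = \left(848 + 486\right) \left(- \frac{1}{31} - 4862\right) = 1334 \left(- \frac{150723}{31}\right) = - \frac{201064482}{31}$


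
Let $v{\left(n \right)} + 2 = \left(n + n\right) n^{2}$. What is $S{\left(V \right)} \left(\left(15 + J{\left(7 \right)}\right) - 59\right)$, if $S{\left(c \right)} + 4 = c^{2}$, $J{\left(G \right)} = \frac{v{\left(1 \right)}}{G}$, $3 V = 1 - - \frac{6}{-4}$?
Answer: $\frac{1573}{9} \approx 174.78$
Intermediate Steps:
$v{\left(n \right)} = -2 + 2 n^{3}$ ($v{\left(n \right)} = -2 + \left(n + n\right) n^{2} = -2 + 2 n n^{2} = -2 + 2 n^{3}$)
$V = - \frac{1}{6}$ ($V = \frac{1 - - \frac{6}{-4}}{3} = \frac{1 - \left(-6\right) \left(- \frac{1}{4}\right)}{3} = \frac{1 - \frac{3}{2}}{3} = \frac{1}{3} \left(- \frac{1}{2}\right) = - \frac{1}{6} \approx -0.16667$)
$J{\left(G \right)} = 0$ ($J{\left(G \right)} = \frac{-2 + 2 \cdot 1^{3}}{G} = \frac{-2 + 2 \cdot 1}{G} = \frac{-2 + 2}{G} = \frac{0}{G} = 0$)
$S{\left(c \right)} = -4 + c^{2}$
$S{\left(V \right)} \left(\left(15 + J{\left(7 \right)}\right) - 59\right) = \left(-4 + \left(- \frac{1}{6}\right)^{2}\right) \left(\left(15 + 0\right) - 59\right) = \left(-4 + \frac{1}{36}\right) \left(15 - 59\right) = \left(- \frac{143}{36}\right) \left(-44\right) = \frac{1573}{9}$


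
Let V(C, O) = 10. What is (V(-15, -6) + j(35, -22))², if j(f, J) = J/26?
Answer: 14161/169 ≈ 83.793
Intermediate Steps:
j(f, J) = J/26 (j(f, J) = J*(1/26) = J/26)
(V(-15, -6) + j(35, -22))² = (10 + (1/26)*(-22))² = (10 - 11/13)² = (119/13)² = 14161/169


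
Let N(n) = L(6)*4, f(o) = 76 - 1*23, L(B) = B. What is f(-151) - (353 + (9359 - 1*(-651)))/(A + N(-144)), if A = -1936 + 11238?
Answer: 483915/9326 ≈ 51.889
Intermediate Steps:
f(o) = 53 (f(o) = 76 - 23 = 53)
N(n) = 24 (N(n) = 6*4 = 24)
A = 9302
f(-151) - (353 + (9359 - 1*(-651)))/(A + N(-144)) = 53 - (353 + (9359 - 1*(-651)))/(9302 + 24) = 53 - (353 + (9359 + 651))/9326 = 53 - (353 + 10010)/9326 = 53 - 10363/9326 = 483915/9326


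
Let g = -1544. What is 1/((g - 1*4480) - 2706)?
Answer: -1/8730 ≈ -0.00011455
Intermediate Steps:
1/((g - 1*4480) - 2706) = 1/((-1544 - 1*4480) - 2706) = 1/((-1544 - 4480) - 2706) = 1/(-6024 - 2706) = 1/(-8730) = -1/8730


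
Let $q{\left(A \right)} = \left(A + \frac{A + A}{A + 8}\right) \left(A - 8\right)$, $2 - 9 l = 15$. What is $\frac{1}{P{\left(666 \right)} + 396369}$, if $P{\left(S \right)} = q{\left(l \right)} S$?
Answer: $\frac{531}{216768229} \approx 2.4496 \cdot 10^{-6}$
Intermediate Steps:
$l = - \frac{13}{9}$ ($l = \frac{2}{9} - \frac{5}{3} = - \frac{13}{9} \approx -1.4444$)
$q{\left(A \right)} = \left(-8 + A\right) \left(A + \frac{2 A}{8 + A}\right)$ ($q{\left(A \right)} = \left(A + \frac{2 A}{8 + A}\right) \left(-8 + A\right) = \left(-8 + A\right) \left(A + \frac{2 A}{8 + A}\right)$)
$P{\left(S \right)} = \frac{85085 S}{4779}$ ($P{\left(S \right)} = - \frac{13 \left(-80 + \left(- \frac{13}{9}\right)^{2} + 2 \left(- \frac{13}{9}\right)\right)}{9 \left(8 - \frac{13}{9}\right)} S = - \frac{13 \left(-80 + \frac{169}{81} - \frac{26}{9}\right)}{9 \cdot \frac{59}{9}} S = \left(- \frac{13}{9}\right) \frac{9}{59} \left(- \frac{6545}{81}\right) S = \frac{85085 S}{4779}$)
$\frac{1}{P{\left(666 \right)} + 396369} = \frac{1}{\frac{85085}{4779} \cdot 666 + 396369} = \frac{1}{\frac{6296290}{531} + 396369} = \frac{1}{\frac{216768229}{531}} = \frac{531}{216768229}$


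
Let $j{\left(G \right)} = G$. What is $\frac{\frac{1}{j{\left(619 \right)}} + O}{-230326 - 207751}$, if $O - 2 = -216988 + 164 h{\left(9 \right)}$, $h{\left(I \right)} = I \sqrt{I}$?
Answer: $\frac{131573401}{271169663} \approx 0.48521$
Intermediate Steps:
$h{\left(I \right)} = I^{\frac{3}{2}}$
$O = -212558$ ($O = 2 - \left(216988 - 164 \cdot 9^{\frac{3}{2}}\right) = 2 + \left(-216988 + 164 \cdot 27\right) = 2 + \left(-216988 + 4428\right) = 2 - 212560 = -212558$)
$\frac{\frac{1}{j{\left(619 \right)}} + O}{-230326 - 207751} = \frac{\frac{1}{619} - 212558}{-230326 - 207751} = \frac{\frac{1}{619} - 212558}{-438077} = \left(- \frac{131573401}{619}\right) \left(- \frac{1}{438077}\right) = \frac{131573401}{271169663}$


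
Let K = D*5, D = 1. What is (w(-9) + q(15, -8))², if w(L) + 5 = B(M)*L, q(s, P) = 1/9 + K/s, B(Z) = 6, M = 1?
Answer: 277729/81 ≈ 3428.8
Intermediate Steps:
K = 5 (K = 1*5 = 5)
q(s, P) = ⅑ + 5/s (q(s, P) = 1/9 + 5/s = 1*(⅑) + 5/s = ⅑ + 5/s)
w(L) = -5 + 6*L
(w(-9) + q(15, -8))² = ((-5 + 6*(-9)) + (⅑)*(45 + 15)/15)² = ((-5 - 54) + (⅑)*(1/15)*60)² = (-59 + 4/9)² = (-527/9)² = 277729/81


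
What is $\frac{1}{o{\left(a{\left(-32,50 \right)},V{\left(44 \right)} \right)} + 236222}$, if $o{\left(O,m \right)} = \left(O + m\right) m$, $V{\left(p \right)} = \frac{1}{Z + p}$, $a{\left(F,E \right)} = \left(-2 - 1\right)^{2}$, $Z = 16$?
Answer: $\frac{3600}{850399741} \approx 4.2333 \cdot 10^{-6}$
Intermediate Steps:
$a{\left(F,E \right)} = 9$ ($a{\left(F,E \right)} = \left(-2 - 1\right)^{2} = \left(-3\right)^{2} = 9$)
$V{\left(p \right)} = \frac{1}{16 + p}$
$o{\left(O,m \right)} = m \left(O + m\right)$
$\frac{1}{o{\left(a{\left(-32,50 \right)},V{\left(44 \right)} \right)} + 236222} = \frac{1}{\frac{9 + \frac{1}{16 + 44}}{16 + 44} + 236222} = \frac{1}{\frac{9 + \frac{1}{60}}{60} + 236222} = \frac{1}{\frac{1}{60} \cdot \frac{541}{60} + 236222} = \frac{1}{\frac{541}{3600} + 236222} = \frac{1}{\frac{850399741}{3600}} = \frac{3600}{850399741}$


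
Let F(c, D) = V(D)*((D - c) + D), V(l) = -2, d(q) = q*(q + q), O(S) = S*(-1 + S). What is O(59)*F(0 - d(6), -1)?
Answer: -479080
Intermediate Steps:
d(q) = 2*q² (d(q) = q*(2*q) = 2*q²)
F(c, D) = -4*D + 2*c (F(c, D) = -2*((D - c) + D) = -2*(-c + 2*D) = -4*D + 2*c)
O(59)*F(0 - d(6), -1) = (59*(-1 + 59))*(-4*(-1) + 2*(0 - 2*6²)) = (59*58)*(4 + 2*(0 - 2*36)) = 3422*(4 + 2*(0 - 1*72)) = 3422*(4 + 2*(0 - 72)) = 3422*(4 + 2*(-72)) = 3422*(4 - 144) = 3422*(-140) = -479080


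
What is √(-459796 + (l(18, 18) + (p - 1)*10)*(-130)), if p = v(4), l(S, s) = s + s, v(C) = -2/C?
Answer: I*√462526 ≈ 680.09*I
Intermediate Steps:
l(S, s) = 2*s
p = -½ (p = -2/4 = -2*¼ = -½ ≈ -0.50000)
√(-459796 + (l(18, 18) + (p - 1)*10)*(-130)) = √(-459796 + (2*18 + (-½ - 1)*10)*(-130)) = √(-459796 + (36 - 3/2*10)*(-130)) = √(-459796 + (36 - 15)*(-130)) = √(-459796 + 21*(-130)) = √(-459796 - 2730) = √(-462526) = I*√462526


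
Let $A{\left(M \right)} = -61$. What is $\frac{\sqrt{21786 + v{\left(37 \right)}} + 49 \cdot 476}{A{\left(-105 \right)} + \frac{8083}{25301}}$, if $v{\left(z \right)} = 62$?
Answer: $- \frac{295060262}{767639} - \frac{25301 \sqrt{5462}}{767639} \approx -386.81$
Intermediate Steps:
$\frac{\sqrt{21786 + v{\left(37 \right)}} + 49 \cdot 476}{A{\left(-105 \right)} + \frac{8083}{25301}} = \frac{\sqrt{21786 + 62} + 49 \cdot 476}{-61 + \frac{8083}{25301}} = \frac{\sqrt{21848} + 23324}{-61 + 8083 \cdot \frac{1}{25301}} = \frac{2 \sqrt{5462} + 23324}{-61 + \frac{8083}{25301}} = \frac{23324 + 2 \sqrt{5462}}{- \frac{1535278}{25301}} = \left(23324 + 2 \sqrt{5462}\right) \left(- \frac{25301}{1535278}\right) = - \frac{295060262}{767639} - \frac{25301 \sqrt{5462}}{767639}$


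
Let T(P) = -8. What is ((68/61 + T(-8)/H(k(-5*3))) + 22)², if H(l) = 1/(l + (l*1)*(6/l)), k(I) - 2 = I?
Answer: 23290276/3721 ≈ 6259.1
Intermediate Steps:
k(I) = 2 + I
H(l) = 1/(6 + l) (H(l) = 1/(l + l*(6/l)) = 1/(l + 6) = 1/(6 + l))
((68/61 + T(-8)/H(k(-5*3))) + 22)² = ((68/61 - (64 - 120)) + 22)² = ((68*(1/61) - 8/(1/(6 + (2 - 15)))) + 22)² = ((68/61 - 8/(1/(6 - 13))) + 22)² = ((68/61 - 8/(1/(-7))) + 22)² = ((68/61 - 8/(-⅐)) + 22)² = ((68/61 - 8*(-7)) + 22)² = ((68/61 + 56) + 22)² = (3484/61 + 22)² = (4826/61)² = 23290276/3721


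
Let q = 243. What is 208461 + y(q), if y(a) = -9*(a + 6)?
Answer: 206220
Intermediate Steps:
y(a) = -54 - 9*a (y(a) = -9*(6 + a) = -54 - 9*a)
208461 + y(q) = 208461 + (-54 - 9*243) = 208461 + (-54 - 2187) = 208461 - 2241 = 206220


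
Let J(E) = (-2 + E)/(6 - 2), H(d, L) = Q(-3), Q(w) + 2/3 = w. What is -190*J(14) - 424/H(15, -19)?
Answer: -4998/11 ≈ -454.36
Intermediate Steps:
Q(w) = -⅔ + w
H(d, L) = -11/3 (H(d, L) = -⅔ - 3 = -11/3)
J(E) = -½ + E/4 (J(E) = (-2 + E)/4 = (-2 + E)*(¼) = -½ + E/4)
-190*J(14) - 424/H(15, -19) = -190*(-½ + (¼)*14) - 424/(-11/3) = -190*(-½ + 7/2) - 424*(-3/11) = -190*3 + 1272/11 = -570 + 1272/11 = -4998/11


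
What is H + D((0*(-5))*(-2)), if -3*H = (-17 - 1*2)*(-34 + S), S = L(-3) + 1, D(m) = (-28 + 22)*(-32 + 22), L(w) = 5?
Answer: -352/3 ≈ -117.33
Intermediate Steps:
D(m) = 60 (D(m) = -6*(-10) = 60)
S = 6 (S = 5 + 1 = 6)
H = -532/3 (H = -(-17 - 1*2)*(-34 + 6)/3 = -(-17 - 2)*(-28)/3 = -(-19)*(-28)/3 = -1/3*532 = -532/3 ≈ -177.33)
H + D((0*(-5))*(-2)) = -532/3 + 60 = -352/3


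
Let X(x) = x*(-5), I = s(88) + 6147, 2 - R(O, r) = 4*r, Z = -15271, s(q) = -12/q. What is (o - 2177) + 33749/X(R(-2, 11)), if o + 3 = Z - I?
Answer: -27069913/1155 ≈ -23437.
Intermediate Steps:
R(O, r) = 2 - 4*r
I = 135231/22 (I = -12/88 + 6147 = -12*1/88 + 6147 = -3/22 + 6147 = 135231/22 ≈ 6146.9)
X(x) = -5*x
o = -471259/22 (o = -3 + (-15271 - 1*135231/22) = -3 + (-15271 - 135231/22) = -3 - 471193/22 = -471259/22 ≈ -21421.)
(o - 2177) + 33749/X(R(-2, 11)) = (-471259/22 - 2177) + 33749/((-5*(2 - 4*11))) = -519153/22 + 33749/((-5*(2 - 44))) = -519153/22 + 33749/((-5*(-42))) = -519153/22 + 33749/210 = -27069913/1155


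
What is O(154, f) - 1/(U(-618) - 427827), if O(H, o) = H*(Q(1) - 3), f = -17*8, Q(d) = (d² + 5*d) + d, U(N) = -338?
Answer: 263749641/428165 ≈ 616.00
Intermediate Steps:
Q(d) = d² + 6*d
f = -136
O(H, o) = 4*H (O(H, o) = H*(1*(6 + 1) - 3) = H*(1*7 - 3) = H*(7 - 3) = H*4 = 4*H)
O(154, f) - 1/(U(-618) - 427827) = 4*154 - 1/(-338 - 427827) = 616 - 1/(-428165) = 616 - 1*(-1/428165) = 616 + 1/428165 = 263749641/428165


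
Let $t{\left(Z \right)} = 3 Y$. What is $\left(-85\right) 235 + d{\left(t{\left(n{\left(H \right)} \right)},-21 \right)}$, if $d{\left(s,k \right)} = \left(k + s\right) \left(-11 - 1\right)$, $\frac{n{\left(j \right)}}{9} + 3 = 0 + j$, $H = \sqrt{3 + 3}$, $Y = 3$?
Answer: $-19831$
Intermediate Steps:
$H = \sqrt{6} \approx 2.4495$
$n{\left(j \right)} = -27 + 9 j$ ($n{\left(j \right)} = -27 + 9 \left(0 + j\right) = -27 + 9 j$)
$t{\left(Z \right)} = 9$ ($t{\left(Z \right)} = 3 \cdot 3 = 9$)
$d{\left(s,k \right)} = - 12 k - 12 s$ ($d{\left(s,k \right)} = \left(k + s\right) \left(-12\right) = - 12 k - 12 s$)
$\left(-85\right) 235 + d{\left(t{\left(n{\left(H \right)} \right)},-21 \right)} = \left(-85\right) 235 - -144 = -19975 + \left(252 - 108\right) = -19975 + 144 = -19831$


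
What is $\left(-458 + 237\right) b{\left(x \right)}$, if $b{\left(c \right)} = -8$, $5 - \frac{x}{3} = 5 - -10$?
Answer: $1768$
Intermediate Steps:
$x = -30$ ($x = 15 - 3 \left(5 - -10\right) = 15 - 3 \left(5 + 10\right) = 15 - 45 = -30$)
$\left(-458 + 237\right) b{\left(x \right)} = \left(-458 + 237\right) \left(-8\right) = \left(-221\right) \left(-8\right) = 1768$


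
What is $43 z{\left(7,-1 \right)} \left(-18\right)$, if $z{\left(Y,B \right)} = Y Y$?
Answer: $-37926$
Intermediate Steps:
$z{\left(Y,B \right)} = Y^{2}$
$43 z{\left(7,-1 \right)} \left(-18\right) = 43 \cdot 7^{2} \left(-18\right) = 43 \cdot 49 \left(-18\right) = 2107 \left(-18\right) = -37926$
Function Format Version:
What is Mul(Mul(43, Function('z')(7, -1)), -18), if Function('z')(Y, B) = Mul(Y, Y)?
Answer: -37926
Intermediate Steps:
Function('z')(Y, B) = Pow(Y, 2)
Mul(Mul(43, Function('z')(7, -1)), -18) = Mul(Mul(43, Pow(7, 2)), -18) = Mul(Mul(43, 49), -18) = Mul(2107, -18) = -37926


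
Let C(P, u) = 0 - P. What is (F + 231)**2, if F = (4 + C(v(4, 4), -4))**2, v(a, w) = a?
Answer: 53361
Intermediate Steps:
C(P, u) = -P
F = 0 (F = (4 - 1*4)**2 = (4 - 4)**2 = 0**2 = 0)
(F + 231)**2 = (0 + 231)**2 = 231**2 = 53361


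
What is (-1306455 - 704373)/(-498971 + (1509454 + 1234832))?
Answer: -2010828/2245315 ≈ -0.89557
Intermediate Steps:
(-1306455 - 704373)/(-498971 + (1509454 + 1234832)) = -2010828/(-498971 + 2744286) = -2010828/2245315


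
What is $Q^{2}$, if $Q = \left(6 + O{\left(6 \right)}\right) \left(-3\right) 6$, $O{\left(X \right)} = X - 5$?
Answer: $15876$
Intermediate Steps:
$O{\left(X \right)} = -5 + X$
$Q = -126$ ($Q = \left(6 + \left(-5 + 6\right)\right) \left(-3\right) 6 = \left(6 + 1\right) \left(-3\right) 6 = 7 \left(-3\right) 6 = \left(-21\right) 6 = -126$)
$Q^{2} = \left(-126\right)^{2} = 15876$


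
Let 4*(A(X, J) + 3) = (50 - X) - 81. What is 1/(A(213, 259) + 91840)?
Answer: 1/91776 ≈ 1.0896e-5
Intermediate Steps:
A(X, J) = -43/4 - X/4 (A(X, J) = -3 + ((50 - X) - 81)/4 = -3 + (-31 - X)/4 = -3 + (-31/4 - X/4) = -43/4 - X/4)
1/(A(213, 259) + 91840) = 1/((-43/4 - ¼*213) + 91840) = 1/((-43/4 - 213/4) + 91840) = 1/(-64 + 91840) = 1/91776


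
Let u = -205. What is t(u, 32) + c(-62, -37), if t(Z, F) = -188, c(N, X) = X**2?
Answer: 1181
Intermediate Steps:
t(u, 32) + c(-62, -37) = -188 + (-37)**2 = -188 + 1369 = 1181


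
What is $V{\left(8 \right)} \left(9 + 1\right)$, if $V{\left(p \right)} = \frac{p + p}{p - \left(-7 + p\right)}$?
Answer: $\frac{160}{7} \approx 22.857$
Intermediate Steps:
$V{\left(p \right)} = \frac{2 p}{7}$
$V{\left(8 \right)} \left(9 + 1\right) = \frac{2}{7} \cdot 8 \left(9 + 1\right) = \frac{16}{7} \cdot 10 = \frac{160}{7}$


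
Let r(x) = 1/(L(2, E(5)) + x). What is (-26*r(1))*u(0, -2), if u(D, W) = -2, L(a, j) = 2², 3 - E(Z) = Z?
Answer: 52/5 ≈ 10.400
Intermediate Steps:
E(Z) = 3 - Z
L(a, j) = 4
r(x) = 1/(4 + x)
(-26*r(1))*u(0, -2) = -26/(4 + 1)*(-2) = -26/5*(-2) = 52/5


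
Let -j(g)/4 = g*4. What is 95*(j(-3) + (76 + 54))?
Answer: 16910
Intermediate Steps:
j(g) = -16*g (j(g) = -4*g*4 = -16*g)
95*(j(-3) + (76 + 54)) = 95*(-16*(-3) + (76 + 54)) = 95*(48 + 130) = 95*178 = 16910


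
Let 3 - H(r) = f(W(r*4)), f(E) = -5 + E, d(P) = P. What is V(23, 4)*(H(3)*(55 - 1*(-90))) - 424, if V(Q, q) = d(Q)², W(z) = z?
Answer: -307244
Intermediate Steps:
H(r) = 8 - 4*r (H(r) = 3 - (-5 + r*4) = 3 - (-5 + 4*r) = 3 + (5 - 4*r) = 8 - 4*r)
V(Q, q) = Q²
V(23, 4)*(H(3)*(55 - 1*(-90))) - 424 = 23²*((8 - 4*3)*(55 - 1*(-90))) - 424 = 529*((8 - 12)*(55 + 90)) - 424 = 529*(-4*145) - 424 = 529*(-580) - 424 = -306820 - 424 = -307244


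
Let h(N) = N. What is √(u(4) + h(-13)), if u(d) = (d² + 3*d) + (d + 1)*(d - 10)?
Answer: I*√15 ≈ 3.873*I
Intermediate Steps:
u(d) = d² + 3*d + (1 + d)*(-10 + d) (u(d) = (d² + 3*d) + (1 + d)*(-10 + d) = d² + 3*d + (1 + d)*(-10 + d))
√(u(4) + h(-13)) = √((-10 - 6*4 + 2*4²) - 13) = √((-10 - 24 + 2*16) - 13) = √((-10 - 24 + 32) - 13) = √(-2 - 13) = √(-15) = I*√15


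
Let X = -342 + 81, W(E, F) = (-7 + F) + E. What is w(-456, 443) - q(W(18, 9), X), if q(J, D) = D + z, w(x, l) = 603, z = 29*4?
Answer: 748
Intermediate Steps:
z = 116
W(E, F) = -7 + E + F
X = -261
q(J, D) = 116 + D (q(J, D) = D + 116 = 116 + D)
w(-456, 443) - q(W(18, 9), X) = 603 - (116 - 261) = 603 - 1*(-145) = 603 + 145 = 748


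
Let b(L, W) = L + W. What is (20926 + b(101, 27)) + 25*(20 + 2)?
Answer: 21604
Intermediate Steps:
(20926 + b(101, 27)) + 25*(20 + 2) = (20926 + (101 + 27)) + 25*(20 + 2) = (20926 + 128) + 25*22 = 21054 + 550 = 21604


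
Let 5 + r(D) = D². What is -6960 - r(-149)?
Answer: -29156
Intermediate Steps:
r(D) = -5 + D²
-6960 - r(-149) = -6960 - (-5 + (-149)²) = -6960 - (-5 + 22201) = -6960 - 1*22196 = -6960 - 22196 = -29156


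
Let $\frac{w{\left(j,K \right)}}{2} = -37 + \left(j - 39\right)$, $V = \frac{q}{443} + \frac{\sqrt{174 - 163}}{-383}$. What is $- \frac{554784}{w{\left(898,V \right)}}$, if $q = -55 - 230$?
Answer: $- \frac{46232}{137} \approx -337.46$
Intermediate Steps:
$q = -285$
$V = - \frac{285}{443} - \frac{\sqrt{11}}{383}$ ($V = - \frac{285}{443} + \frac{\sqrt{174 - 163}}{-383} = \left(-285\right) \frac{1}{443} + \sqrt{11} \left(- \frac{1}{383}\right) = - \frac{285}{443} - \frac{\sqrt{11}}{383} \approx -0.652$)
$w{\left(j,K \right)} = -152 + 2 j$ ($w{\left(j,K \right)} = 2 \left(-37 + \left(j - 39\right)\right) = 2 \left(-37 + \left(-39 + j\right)\right) = 2 \left(-76 + j\right) = -152 + 2 j$)
$- \frac{554784}{w{\left(898,V \right)}} = - \frac{554784}{-152 + 2 \cdot 898} = - \frac{554784}{-152 + 1796} = - \frac{554784}{1644} = \left(-554784\right) \frac{1}{1644} = - \frac{46232}{137}$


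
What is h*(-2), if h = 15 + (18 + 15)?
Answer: -96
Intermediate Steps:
h = 48 (h = 15 + 33 = 48)
h*(-2) = 48*(-2) = -96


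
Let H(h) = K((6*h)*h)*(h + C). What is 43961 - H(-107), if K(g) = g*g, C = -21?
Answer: 604014845369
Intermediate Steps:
K(g) = g**2
H(h) = 36*h**4*(-21 + h) (H(h) = ((6*h)*h)**2*(h - 21) = (6*h**2)**2*(-21 + h) = (36*h**4)*(-21 + h) = 36*h**4*(-21 + h))
43961 - H(-107) = 43961 - 36*(-107)**4*(-21 - 107) = 43961 - 36*131079601*(-128) = 43961 - 1*(-604014801408) = 43961 + 604014801408 = 604014845369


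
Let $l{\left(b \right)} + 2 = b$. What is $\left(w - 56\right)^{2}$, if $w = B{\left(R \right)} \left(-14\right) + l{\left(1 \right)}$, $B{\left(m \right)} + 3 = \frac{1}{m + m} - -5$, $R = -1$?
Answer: $6084$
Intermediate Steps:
$B{\left(m \right)} = 2 + \frac{1}{2 m}$ ($B{\left(m \right)} = -3 + \left(\frac{1}{m + m} - -5\right) = -3 + \left(\frac{1}{2 m} + 5\right) = -3 + \left(5 + \frac{1}{2 m}\right) = 2 + \frac{1}{2 m}$)
$l{\left(b \right)} = -2 + b$
$w = -22$ ($w = \left(2 + \frac{1}{2 \left(-1\right)}\right) \left(-14\right) + \left(-2 + 1\right) = \left(2 + \frac{1}{2} \left(-1\right)\right) \left(-14\right) - 1 = \left(2 - \frac{1}{2}\right) \left(-14\right) - 1 = \frac{3}{2} \left(-14\right) - 1 = -21 - 1 = -22$)
$\left(w - 56\right)^{2} = \left(-22 - 56\right)^{2} = \left(-78\right)^{2} = 6084$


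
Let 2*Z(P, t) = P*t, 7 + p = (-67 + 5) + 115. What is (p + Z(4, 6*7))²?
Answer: 16900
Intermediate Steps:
p = 46 (p = -7 + ((-67 + 5) + 115) = -7 + (-62 + 115) = -7 + 53 = 46)
Z(P, t) = P*t/2 (Z(P, t) = (P*t)/2 = P*t/2)
(p + Z(4, 6*7))² = (46 + (½)*4*(6*7))² = (46 + (½)*4*42)² = (46 + 84)² = 130² = 16900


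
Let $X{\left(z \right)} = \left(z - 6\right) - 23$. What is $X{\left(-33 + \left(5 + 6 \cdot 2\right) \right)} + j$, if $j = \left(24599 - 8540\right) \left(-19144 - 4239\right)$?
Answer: $-375507642$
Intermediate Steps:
$X{\left(z \right)} = -29 + z$ ($X{\left(z \right)} = \left(-6 + z\right) - 23 = -29 + z$)
$j = -375507597$ ($j = 16059 \left(-23383\right) = -375507597$)
$X{\left(-33 + \left(5 + 6 \cdot 2\right) \right)} + j = \left(-29 + \left(-33 + \left(5 + 6 \cdot 2\right)\right)\right) - 375507597 = \left(-29 + \left(-33 + \left(5 + 12\right)\right)\right) - 375507597 = \left(-29 + \left(-33 + 17\right)\right) - 375507597 = \left(-29 - 16\right) - 375507597 = -45 - 375507597 = -375507642$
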